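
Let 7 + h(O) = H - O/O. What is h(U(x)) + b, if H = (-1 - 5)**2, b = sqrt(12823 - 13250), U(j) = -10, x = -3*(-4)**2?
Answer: 28 + I*sqrt(427) ≈ 28.0 + 20.664*I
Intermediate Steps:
x = -48 (x = -3*16 = -48)
b = I*sqrt(427) (b = sqrt(-427) = I*sqrt(427) ≈ 20.664*I)
H = 36 (H = (-6)**2 = 36)
h(O) = 28 (h(O) = -7 + (36 - O/O) = -7 + (36 - 1*1) = -7 + (36 - 1) = -7 + 35 = 28)
h(U(x)) + b = 28 + I*sqrt(427)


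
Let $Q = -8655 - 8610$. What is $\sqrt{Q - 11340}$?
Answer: $i \sqrt{28605} \approx 169.13 i$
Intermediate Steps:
$Q = -17265$
$\sqrt{Q - 11340} = \sqrt{-17265 - 11340} = \sqrt{-28605} = i \sqrt{28605}$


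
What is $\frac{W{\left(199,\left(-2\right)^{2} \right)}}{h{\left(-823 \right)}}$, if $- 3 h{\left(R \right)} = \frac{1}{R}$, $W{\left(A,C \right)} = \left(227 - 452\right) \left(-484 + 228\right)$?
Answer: $142214400$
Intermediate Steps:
$W{\left(A,C \right)} = 57600$ ($W{\left(A,C \right)} = \left(-225\right) \left(-256\right) = 57600$)
$h{\left(R \right)} = - \frac{1}{3 R}$
$\frac{W{\left(199,\left(-2\right)^{2} \right)}}{h{\left(-823 \right)}} = \frac{57600}{\left(- \frac{1}{3}\right) \frac{1}{-823}} = \frac{57600}{\left(- \frac{1}{3}\right) \left(- \frac{1}{823}\right)} = 57600 \frac{1}{\frac{1}{2469}} = 57600 \cdot 2469 = 142214400$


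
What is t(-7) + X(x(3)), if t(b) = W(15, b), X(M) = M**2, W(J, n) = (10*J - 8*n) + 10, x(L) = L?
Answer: 225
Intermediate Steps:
W(J, n) = 10 - 8*n + 10*J (W(J, n) = (-8*n + 10*J) + 10 = 10 - 8*n + 10*J)
t(b) = 160 - 8*b (t(b) = 10 - 8*b + 10*15 = 10 - 8*b + 150 = 160 - 8*b)
t(-7) + X(x(3)) = (160 - 8*(-7)) + 3**2 = (160 + 56) + 9 = 216 + 9 = 225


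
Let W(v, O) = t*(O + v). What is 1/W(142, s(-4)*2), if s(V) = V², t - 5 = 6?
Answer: 1/1914 ≈ 0.00052247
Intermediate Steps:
t = 11 (t = 5 + 6 = 11)
W(v, O) = 11*O + 11*v (W(v, O) = 11*(O + v) = 11*O + 11*v)
1/W(142, s(-4)*2) = 1/(11*((-4)²*2) + 11*142) = 1/(11*(16*2) + 1562) = 1/(11*32 + 1562) = 1/(352 + 1562) = 1/1914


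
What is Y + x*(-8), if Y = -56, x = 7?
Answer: -112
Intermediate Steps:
Y + x*(-8) = -56 + 7*(-8) = -56 - 56 = -112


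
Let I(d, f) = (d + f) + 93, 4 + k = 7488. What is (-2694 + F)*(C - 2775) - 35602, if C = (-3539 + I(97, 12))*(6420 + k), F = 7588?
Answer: -227083705764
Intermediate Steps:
k = 7484 (k = -4 + 7488 = 7484)
I(d, f) = 93 + d + f
C = -46397648 (C = (-3539 + (93 + 97 + 12))*(6420 + 7484) = (-3539 + 202)*13904 = -3337*13904 = -46397648)
(-2694 + F)*(C - 2775) - 35602 = (-2694 + 7588)*(-46397648 - 2775) - 35602 = 4894*(-46400423) - 35602 = -227083670162 - 35602 = -227083705764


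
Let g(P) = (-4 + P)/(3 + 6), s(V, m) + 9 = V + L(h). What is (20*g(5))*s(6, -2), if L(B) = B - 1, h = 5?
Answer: 20/9 ≈ 2.2222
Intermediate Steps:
L(B) = -1 + B
s(V, m) = -5 + V (s(V, m) = -9 + (V + (-1 + 5)) = -9 + (V + 4) = -9 + (4 + V) = -5 + V)
g(P) = -4/9 + P/9 (g(P) = (-4 + P)/9 = (-4 + P)*(⅑) = -4/9 + P/9)
(20*g(5))*s(6, -2) = (20*(-4/9 + (⅑)*5))*(-5 + 6) = (20*(-4/9 + 5/9))*1 = (20*(⅑))*1 = (20/9)*1 = 20/9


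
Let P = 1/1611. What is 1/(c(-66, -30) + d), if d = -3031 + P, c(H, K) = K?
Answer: -1611/4931270 ≈ -0.00032669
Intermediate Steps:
P = 1/1611 ≈ 0.00062073
d = -4882940/1611 (d = -3031 + 1/1611 = -4882940/1611 ≈ -3031.0)
1/(c(-66, -30) + d) = 1/(-30 - 4882940/1611) = 1/(-4931270/1611) = -1611/4931270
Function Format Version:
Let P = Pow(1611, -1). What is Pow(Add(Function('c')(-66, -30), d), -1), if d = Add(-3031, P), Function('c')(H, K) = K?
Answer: Rational(-1611, 4931270) ≈ -0.00032669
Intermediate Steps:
P = Rational(1, 1611) ≈ 0.00062073
d = Rational(-4882940, 1611) (d = Add(-3031, Rational(1, 1611)) = Rational(-4882940, 1611) ≈ -3031.0)
Pow(Add(Function('c')(-66, -30), d), -1) = Pow(Add(-30, Rational(-4882940, 1611)), -1) = Pow(Rational(-4931270, 1611), -1) = Rational(-1611, 4931270)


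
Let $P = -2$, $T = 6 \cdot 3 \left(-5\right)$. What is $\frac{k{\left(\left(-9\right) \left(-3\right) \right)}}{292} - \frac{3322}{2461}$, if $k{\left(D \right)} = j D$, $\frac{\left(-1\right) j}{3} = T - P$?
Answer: $\frac{4142996}{179653} \approx 23.061$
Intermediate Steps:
$T = -90$ ($T = 18 \left(-5\right) = -90$)
$j = 264$ ($j = - 3 \left(-90 - -2\right) = - 3 \left(-90 + 2\right) = \left(-3\right) \left(-88\right) = 264$)
$k{\left(D \right)} = 264 D$
$\frac{k{\left(\left(-9\right) \left(-3\right) \right)}}{292} - \frac{3322}{2461} = \frac{264 \left(\left(-9\right) \left(-3\right)\right)}{292} - \frac{3322}{2461} = 264 \cdot 27 \cdot \frac{1}{292} - \frac{3322}{2461} = 7128 \cdot \frac{1}{292} - \frac{3322}{2461} = \frac{1782}{73} - \frac{3322}{2461} = \frac{4142996}{179653}$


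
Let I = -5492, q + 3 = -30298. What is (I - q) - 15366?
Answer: 9443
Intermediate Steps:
q = -30301 (q = -3 - 30298 = -30301)
(I - q) - 15366 = (-5492 - 1*(-30301)) - 15366 = (-5492 + 30301) - 15366 = 24809 - 15366 = 9443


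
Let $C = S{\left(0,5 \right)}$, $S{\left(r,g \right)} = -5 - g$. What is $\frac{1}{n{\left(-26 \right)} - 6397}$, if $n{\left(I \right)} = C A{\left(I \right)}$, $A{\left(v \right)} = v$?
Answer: $- \frac{1}{6137} \approx -0.00016295$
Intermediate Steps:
$C = -10$ ($C = -5 - 5 = -10$)
$n{\left(I \right)} = - 10 I$
$\frac{1}{n{\left(-26 \right)} - 6397} = \frac{1}{\left(-10\right) \left(-26\right) - 6397} = \frac{1}{260 - 6397} = \frac{1}{-6137} = - \frac{1}{6137}$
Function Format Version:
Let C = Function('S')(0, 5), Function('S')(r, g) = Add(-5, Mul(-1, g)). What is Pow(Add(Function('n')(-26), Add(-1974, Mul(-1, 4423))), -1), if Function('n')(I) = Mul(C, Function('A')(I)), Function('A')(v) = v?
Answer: Rational(-1, 6137) ≈ -0.00016295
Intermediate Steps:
C = -10 (C = Add(-5, Mul(-1, 5)) = Add(-5, -5) = -10)
Function('n')(I) = Mul(-10, I)
Pow(Add(Function('n')(-26), Add(-1974, Mul(-1, 4423))), -1) = Pow(Add(Mul(-10, -26), Add(-1974, Mul(-1, 4423))), -1) = Pow(Add(260, Add(-1974, -4423)), -1) = Pow(Add(260, -6397), -1) = Pow(-6137, -1) = Rational(-1, 6137)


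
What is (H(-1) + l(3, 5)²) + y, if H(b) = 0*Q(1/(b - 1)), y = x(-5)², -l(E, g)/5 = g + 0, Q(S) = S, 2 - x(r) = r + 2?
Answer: 650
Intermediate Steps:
x(r) = -r (x(r) = 2 - (r + 2) = 2 - (2 + r) = 2 + (-2 - r) = -r)
l(E, g) = -5*g (l(E, g) = -5*(g + 0) = -5*g)
y = 25 (y = (-1*(-5))² = 5² = 25)
H(b) = 0 (H(b) = 0/(b - 1) = 0/(-1 + b) = 0)
(H(-1) + l(3, 5)²) + y = (0 + (-5*5)²) + 25 = (0 + (-25)²) + 25 = (0 + 625) + 25 = 625 + 25 = 650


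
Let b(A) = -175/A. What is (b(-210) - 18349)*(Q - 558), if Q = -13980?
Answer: 266745647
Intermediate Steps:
(b(-210) - 18349)*(Q - 558) = (-175/(-210) - 18349)*(-13980 - 558) = (-175*(-1/210) - 18349)*(-14538) = (5/6 - 18349)*(-14538) = -110089/6*(-14538) = 266745647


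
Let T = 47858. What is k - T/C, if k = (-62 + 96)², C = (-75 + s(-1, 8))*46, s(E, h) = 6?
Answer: 1858501/1587 ≈ 1171.1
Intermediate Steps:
C = -3174 (C = (-75 + 6)*46 = -69*46 = -3174)
k = 1156 (k = 34² = 1156)
k - T/C = 1156 - 47858/(-3174) = 1156 - 47858*(-1)/3174 = 1156 - 1*(-23929/1587) = 1156 + 23929/1587 = 1858501/1587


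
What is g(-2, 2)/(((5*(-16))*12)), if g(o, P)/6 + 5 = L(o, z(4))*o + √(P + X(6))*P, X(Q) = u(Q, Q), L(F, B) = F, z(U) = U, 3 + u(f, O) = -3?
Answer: 1/160 - I/40 ≈ 0.00625 - 0.025*I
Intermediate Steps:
u(f, O) = -6 (u(f, O) = -3 - 3 = -6)
X(Q) = -6
g(o, P) = -30 + 6*o² + 6*P*√(-6 + P) (g(o, P) = -30 + 6*(o*o + √(P - 6)*P) = -30 + 6*(o² + √(-6 + P)*P) = -30 + 6*(o² + P*√(-6 + P)) = -30 + (6*o² + 6*P*√(-6 + P)) = -30 + 6*o² + 6*P*√(-6 + P))
g(-2, 2)/(((5*(-16))*12)) = (-30 + 6*(-2)² + 6*2*√(-6 + 2))/(((5*(-16))*12)) = (-30 + 6*4 + 6*2*√(-4))/((-80*12)) = (-30 + 24 + 6*2*(2*I))/(-960) = -(-30 + 24 + 24*I)/960 = -(-6 + 24*I)/960 = 1/160 - I/40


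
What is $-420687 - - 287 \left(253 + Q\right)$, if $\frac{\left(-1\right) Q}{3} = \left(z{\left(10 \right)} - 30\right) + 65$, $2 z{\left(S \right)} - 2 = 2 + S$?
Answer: $-384238$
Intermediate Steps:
$z{\left(S \right)} = 2 + \frac{S}{2}$ ($z{\left(S \right)} = 1 + \frac{2 + S}{2} = 1 + \left(1 + \frac{S}{2}\right) = 2 + \frac{S}{2}$)
$Q = -126$ ($Q = - 3 \left(\left(\left(2 + \frac{1}{2} \cdot 10\right) - 30\right) + 65\right) = - 3 \left(\left(\left(2 + 5\right) - 30\right) + 65\right) = - 3 \left(\left(7 - 30\right) + 65\right) = - 3 \left(-23 + 65\right) = \left(-3\right) 42 = -126$)
$-420687 - - 287 \left(253 + Q\right) = -420687 - - 287 \left(253 - 126\right) = -420687 - \left(-287\right) 127 = -420687 - -36449 = -420687 + 36449 = -384238$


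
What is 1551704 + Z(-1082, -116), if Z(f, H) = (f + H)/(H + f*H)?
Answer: 97288736793/62698 ≈ 1.5517e+6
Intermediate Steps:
Z(f, H) = (H + f)/(H + H*f)
1551704 + Z(-1082, -116) = 1551704 + (-116 - 1082)/((-116)*(1 - 1082)) = 1551704 - 1/116*(-1198)/(-1081) = 1551704 - 1/116*(-1/1081)*(-1198) = 1551704 - 599/62698 = 97288736793/62698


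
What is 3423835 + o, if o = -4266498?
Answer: -842663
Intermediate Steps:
3423835 + o = 3423835 - 4266498 = -842663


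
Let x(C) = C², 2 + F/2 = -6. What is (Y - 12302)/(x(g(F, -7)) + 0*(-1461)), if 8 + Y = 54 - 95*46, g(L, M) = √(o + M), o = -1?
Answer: 8313/4 ≈ 2078.3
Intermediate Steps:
F = -16 (F = -4 + 2*(-6) = -4 - 12 = -16)
g(L, M) = √(-1 + M)
Y = -4324 (Y = -8 + (54 - 95*46) = -8 + (54 - 4370) = -8 - 4316 = -4324)
(Y - 12302)/(x(g(F, -7)) + 0*(-1461)) = (-4324 - 12302)/((√(-1 - 7))² + 0*(-1461)) = -16626/((√(-8))² + 0) = -16626/((2*I*√2)² + 0) = -16626/(-8 + 0) = -16626/(-8) = -16626*(-⅛) = 8313/4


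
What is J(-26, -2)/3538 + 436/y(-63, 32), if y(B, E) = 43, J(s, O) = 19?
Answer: 1543385/152134 ≈ 10.145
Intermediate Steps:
J(-26, -2)/3538 + 436/y(-63, 32) = 19/3538 + 436/43 = 1543385/152134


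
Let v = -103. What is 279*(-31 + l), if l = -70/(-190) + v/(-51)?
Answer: -2578425/323 ≈ -7982.7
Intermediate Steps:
l = 2314/969 (l = -70/(-190) - 103/(-51) = -70*(-1/190) - 103*(-1/51) = 7/19 + 103/51 = 2314/969 ≈ 2.3880)
279*(-31 + l) = 279*(-31 + 2314/969) = 279*(-27725/969) = -2578425/323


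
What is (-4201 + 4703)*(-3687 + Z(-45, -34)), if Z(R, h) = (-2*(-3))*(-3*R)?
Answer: -1444254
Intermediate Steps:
Z(R, h) = -18*R (Z(R, h) = 6*(-3*R) = -18*R)
(-4201 + 4703)*(-3687 + Z(-45, -34)) = (-4201 + 4703)*(-3687 - 18*(-45)) = 502*(-3687 + 810) = 502*(-2877) = -1444254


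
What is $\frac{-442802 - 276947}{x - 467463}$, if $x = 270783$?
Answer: $\frac{719749}{196680} \approx 3.6595$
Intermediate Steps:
$\frac{-442802 - 276947}{x - 467463} = \frac{-442802 - 276947}{270783 - 467463} = - \frac{719749}{-196680} = \left(-719749\right) \left(- \frac{1}{196680}\right) = \frac{719749}{196680}$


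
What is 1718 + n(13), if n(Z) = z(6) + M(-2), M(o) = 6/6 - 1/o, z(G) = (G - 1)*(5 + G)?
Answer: 3549/2 ≈ 1774.5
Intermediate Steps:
z(G) = (-1 + G)*(5 + G)
M(o) = 1 - 1/o (M(o) = 6*(⅙) - 1/o = 1 - 1/o)
n(Z) = 113/2 (n(Z) = (-5 + 6² + 4*6) + (-1 - 2)/(-2) = (-5 + 36 + 24) - ½*(-3) = 55 + 3/2 = 113/2)
1718 + n(13) = 1718 + 113/2 = 3549/2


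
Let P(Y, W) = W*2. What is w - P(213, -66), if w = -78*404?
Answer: -31380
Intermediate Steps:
P(Y, W) = 2*W
w = -31512
w - P(213, -66) = -31512 - 2*(-66) = -31512 - 1*(-132) = -31512 + 132 = -31380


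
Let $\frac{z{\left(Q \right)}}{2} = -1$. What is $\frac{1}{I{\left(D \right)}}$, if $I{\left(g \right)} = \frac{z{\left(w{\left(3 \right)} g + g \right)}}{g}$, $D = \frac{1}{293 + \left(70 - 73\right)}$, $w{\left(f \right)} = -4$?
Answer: $- \frac{1}{580} \approx -0.0017241$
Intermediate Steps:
$z{\left(Q \right)} = -2$ ($z{\left(Q \right)} = 2 \left(-1\right) = -2$)
$D = \frac{1}{290}$ ($D = \frac{1}{293 + \left(70 - 73\right)} = \frac{1}{293 - 3} = \frac{1}{290} \approx 0.0034483$)
$I{\left(g \right)} = - \frac{2}{g}$
$\frac{1}{I{\left(D \right)}} = \frac{1}{\left(-2\right) \frac{1}{\frac{1}{290}}} = \frac{1}{\left(-2\right) 290} = \frac{1}{-580} = - \frac{1}{580}$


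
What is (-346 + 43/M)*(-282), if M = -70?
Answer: 3421083/35 ≈ 97745.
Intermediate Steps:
(-346 + 43/M)*(-282) = (-346 + 43/(-70))*(-282) = (-346 + 43*(-1/70))*(-282) = (-346 - 43/70)*(-282) = -24263/70*(-282) = 3421083/35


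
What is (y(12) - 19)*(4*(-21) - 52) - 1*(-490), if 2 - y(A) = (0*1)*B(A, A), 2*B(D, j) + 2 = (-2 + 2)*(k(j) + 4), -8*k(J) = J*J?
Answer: 2802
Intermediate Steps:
k(J) = -J**2/8 (k(J) = -J*J/8 = -J**2/8)
B(D, j) = -1 (B(D, j) = -1 + ((-2 + 2)*(-j**2/8 + 4))/2 = -1 + (0*(4 - j**2/8))/2 = -1 + (1/2)*0 = -1 + 0 = -1)
y(A) = 2 (y(A) = 2 - 0*1*(-1) = 2 - 0*(-1) = 2 - 1*0 = 2 + 0 = 2)
(y(12) - 19)*(4*(-21) - 52) - 1*(-490) = (2 - 19)*(4*(-21) - 52) - 1*(-490) = -17*(-84 - 52) + 490 = -17*(-136) + 490 = 2312 + 490 = 2802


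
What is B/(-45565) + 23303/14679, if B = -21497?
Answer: 196765094/95549805 ≈ 2.0593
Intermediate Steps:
B/(-45565) + 23303/14679 = -21497/(-45565) + 23303/14679 = -21497*(-1/45565) + 23303*(1/14679) = 21497/45565 + 3329/2097 = 196765094/95549805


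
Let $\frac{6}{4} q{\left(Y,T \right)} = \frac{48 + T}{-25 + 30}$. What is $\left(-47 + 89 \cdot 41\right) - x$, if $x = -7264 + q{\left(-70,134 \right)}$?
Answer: $\frac{162626}{15} \approx 10842.0$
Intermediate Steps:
$q{\left(Y,T \right)} = \frac{32}{5} + \frac{2 T}{15}$ ($q{\left(Y,T \right)} = \frac{2 \frac{48 + T}{-25 + 30}}{3} = \frac{2 \frac{48 + T}{5}}{3} = \frac{2 \left(48 + T\right) \frac{1}{5}}{3} = \frac{2 \left(\frac{48}{5} + \frac{T}{5}\right)}{3} = \frac{32}{5} + \frac{2 T}{15}$)
$x = - \frac{108596}{15}$ ($x = -7264 + \left(\frac{32}{5} + \frac{2}{15} \cdot 134\right) = -7264 + \left(\frac{32}{5} + \frac{268}{15}\right) = -7264 + \frac{364}{15} = - \frac{108596}{15} \approx -7239.7$)
$\left(-47 + 89 \cdot 41\right) - x = \left(-47 + 89 \cdot 41\right) - - \frac{108596}{15} = \left(-47 + 3649\right) + \frac{108596}{15} = 3602 + \frac{108596}{15} = \frac{162626}{15}$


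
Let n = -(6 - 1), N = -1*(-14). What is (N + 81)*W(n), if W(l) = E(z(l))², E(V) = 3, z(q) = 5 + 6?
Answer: 855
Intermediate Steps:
N = 14
z(q) = 11
n = -5 (n = -1*5 = -5)
W(l) = 9 (W(l) = 3² = 9)
(N + 81)*W(n) = (14 + 81)*9 = 95*9 = 855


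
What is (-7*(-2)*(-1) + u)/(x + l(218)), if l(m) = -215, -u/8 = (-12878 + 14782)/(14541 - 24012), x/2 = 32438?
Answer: -16766/87486333 ≈ -0.00019164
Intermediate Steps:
x = 64876 (x = 2*32438 = 64876)
u = 2176/1353 (u = -8*(-12878 + 14782)/(14541 - 24012) = -15232/(-9471) = -15232*(-1)/9471 = -8*(-272/1353) = 2176/1353 ≈ 1.6083)
(-7*(-2)*(-1) + u)/(x + l(218)) = (-7*(-2)*(-1) + 2176/1353)/(64876 - 215) = (14*(-1) + 2176/1353)/64661 = (-14 + 2176/1353)*(1/64661) = -16766/1353*1/64661 = -16766/87486333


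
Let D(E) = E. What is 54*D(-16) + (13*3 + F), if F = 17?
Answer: -808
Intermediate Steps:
54*D(-16) + (13*3 + F) = 54*(-16) + (13*3 + 17) = -864 + (39 + 17) = -864 + 56 = -808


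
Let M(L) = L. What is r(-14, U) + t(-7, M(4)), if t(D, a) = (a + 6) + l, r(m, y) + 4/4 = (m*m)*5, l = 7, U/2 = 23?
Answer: 996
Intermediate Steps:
U = 46 (U = 2*23 = 46)
r(m, y) = -1 + 5*m**2 (r(m, y) = -1 + (m*m)*5 = -1 + m**2*5 = -1 + 5*m**2)
t(D, a) = 13 + a (t(D, a) = (a + 6) + 7 = (6 + a) + 7 = 13 + a)
r(-14, U) + t(-7, M(4)) = (-1 + 5*(-14)**2) + (13 + 4) = (-1 + 5*196) + 17 = (-1 + 980) + 17 = 979 + 17 = 996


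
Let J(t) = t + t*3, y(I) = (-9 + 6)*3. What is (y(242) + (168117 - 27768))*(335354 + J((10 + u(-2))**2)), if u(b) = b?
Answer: 47099507400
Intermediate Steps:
y(I) = -9 (y(I) = -3*3 = -9)
J(t) = 4*t (J(t) = t + 3*t = 4*t)
(y(242) + (168117 - 27768))*(335354 + J((10 + u(-2))**2)) = (-9 + (168117 - 27768))*(335354 + 4*(10 - 2)**2) = (-9 + 140349)*(335354 + 4*8**2) = 140340*(335354 + 4*64) = 140340*(335354 + 256) = 140340*335610 = 47099507400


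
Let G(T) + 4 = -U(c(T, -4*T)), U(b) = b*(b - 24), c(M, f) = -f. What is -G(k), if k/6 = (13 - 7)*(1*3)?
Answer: 176260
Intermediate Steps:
k = 108 (k = 6*((13 - 7)*(1*3)) = 6*(6*3) = 6*18 = 108)
U(b) = b*(-24 + b)
G(T) = -4 - 4*T*(-24 + 4*T) (G(T) = -4 - (-(-4)*T)*(-24 - (-4)*T) = -4 - 4*T*(-24 + 4*T))
-G(k) = -(-4 - 16*108**2 + 96*108) = -(-4 - 16*11664 + 10368) = -(-4 - 186624 + 10368) = -1*(-176260) = 176260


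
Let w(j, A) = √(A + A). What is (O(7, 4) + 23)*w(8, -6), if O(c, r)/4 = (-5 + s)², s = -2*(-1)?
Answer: 118*I*√3 ≈ 204.38*I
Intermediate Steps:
s = 2
w(j, A) = √2*√A (w(j, A) = √(2*A) = √2*√A)
O(c, r) = 36 (O(c, r) = 4*(-5 + 2)² = 4*(-3)² = 4*9 = 36)
(O(7, 4) + 23)*w(8, -6) = (36 + 23)*(√2*√(-6)) = 59*(√2*(I*√6)) = 59*(2*I*√3) = 118*I*√3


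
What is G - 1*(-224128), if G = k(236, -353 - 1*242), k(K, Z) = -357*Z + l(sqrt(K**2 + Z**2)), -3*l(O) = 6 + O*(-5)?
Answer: 436541 + 5*sqrt(409721)/3 ≈ 4.3761e+5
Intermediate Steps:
l(O) = -2 + 5*O/3 (l(O) = -(6 + O*(-5))/3 = -(6 - 5*O)/3 = -2 + 5*O/3)
k(K, Z) = -2 - 357*Z + 5*sqrt(K**2 + Z**2)/3 (k(K, Z) = -357*Z + (-2 + 5*sqrt(K**2 + Z**2)/3) = -2 - 357*Z + 5*sqrt(K**2 + Z**2)/3)
G = 212413 + 5*sqrt(409721)/3 (G = -2 - 357*(-353 - 1*242) + 5*sqrt(236**2 + (-353 - 1*242)**2)/3 = -2 - 357*(-353 - 242) + 5*sqrt(55696 + (-353 - 242)**2)/3 = -2 - 357*(-595) + 5*sqrt(55696 + (-595)**2)/3 = -2 + 212415 + 5*sqrt(55696 + 354025)/3 = -2 + 212415 + 5*sqrt(409721)/3 = 212413 + 5*sqrt(409721)/3 ≈ 2.1348e+5)
G - 1*(-224128) = (212413 + 5*sqrt(409721)/3) - 1*(-224128) = (212413 + 5*sqrt(409721)/3) + 224128 = 436541 + 5*sqrt(409721)/3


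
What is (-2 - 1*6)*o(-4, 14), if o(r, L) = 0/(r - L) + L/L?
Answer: -8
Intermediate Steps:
o(r, L) = 1 (o(r, L) = 0 + 1 = 1)
(-2 - 1*6)*o(-4, 14) = (-2 - 1*6)*1 = (-2 - 6)*1 = -8*1 = -8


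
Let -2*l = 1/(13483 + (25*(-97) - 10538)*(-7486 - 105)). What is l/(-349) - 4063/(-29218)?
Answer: 139552064099601/1003552106432512 ≈ 0.13906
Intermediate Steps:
l = -1/196831232 (l = -1/(2*(13483 + (25*(-97) - 10538)*(-7486 - 105))) = -1/(2*(13483 + (-2425 - 10538)*(-7591))) = -1/(2*(13483 - 12963*(-7591))) = -1/(2*(13483 + 98402133)) = -½/98415616 = -½*1/98415616 = -1/196831232 ≈ -5.0805e-9)
l/(-349) - 4063/(-29218) = -1/196831232/(-349) - 4063/(-29218) = -1/196831232*(-1/349) - 4063*(-1/29218) = 1/68694099968 + 4063/29218 = 139552064099601/1003552106432512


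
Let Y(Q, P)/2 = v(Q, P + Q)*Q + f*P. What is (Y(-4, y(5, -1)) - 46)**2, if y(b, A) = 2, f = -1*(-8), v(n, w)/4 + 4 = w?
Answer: 31684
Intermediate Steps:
v(n, w) = -16 + 4*w
f = 8
Y(Q, P) = 16*P + 2*Q*(-16 + 4*P + 4*Q) (Y(Q, P) = 2*((-16 + 4*(P + Q))*Q + 8*P) = 2*((-16 + (4*P + 4*Q))*Q + 8*P) = 2*((-16 + 4*P + 4*Q)*Q + 8*P) = 2*(Q*(-16 + 4*P + 4*Q) + 8*P) = 2*(8*P + Q*(-16 + 4*P + 4*Q)) = 16*P + 2*Q*(-16 + 4*P + 4*Q))
(Y(-4, y(5, -1)) - 46)**2 = ((16*2 + 8*(-4)*(-4 + 2 - 4)) - 46)**2 = ((32 + 8*(-4)*(-6)) - 46)**2 = ((32 + 192) - 46)**2 = (224 - 46)**2 = 178**2 = 31684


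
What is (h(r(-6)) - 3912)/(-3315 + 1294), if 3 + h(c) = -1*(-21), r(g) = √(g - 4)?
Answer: 3894/2021 ≈ 1.9268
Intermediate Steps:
r(g) = √(-4 + g)
h(c) = 18 (h(c) = -3 - 1*(-21) = -3 + 21 = 18)
(h(r(-6)) - 3912)/(-3315 + 1294) = (18 - 3912)/(-3315 + 1294) = -3894/(-2021) = -3894*(-1/2021) = 3894/2021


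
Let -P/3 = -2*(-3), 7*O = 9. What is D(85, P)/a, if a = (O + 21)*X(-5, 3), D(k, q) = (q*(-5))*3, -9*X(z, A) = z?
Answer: 567/26 ≈ 21.808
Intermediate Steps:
O = 9/7 (O = (1/7)*9 = 9/7 ≈ 1.2857)
X(z, A) = -z/9
P = -18 (P = -(-6)*(-3) = -3*6 = -18)
D(k, q) = -15*q (D(k, q) = -5*q*3 = -15*q)
a = 260/21 (a = (9/7 + 21)*(-1/9*(-5)) = (156/7)*(5/9) = 260/21 ≈ 12.381)
D(85, P)/a = (-15*(-18))/(260/21) = 270*(21/260) = 567/26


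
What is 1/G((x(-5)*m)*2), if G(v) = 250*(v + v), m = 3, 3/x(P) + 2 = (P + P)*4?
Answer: -7/1500 ≈ -0.0046667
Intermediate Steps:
x(P) = 3/(-2 + 8*P) (x(P) = 3/(-2 + (P + P)*4) = 3/(-2 + (2*P)*4) = 3/(-2 + 8*P))
G(v) = 500*v (G(v) = 250*(2*v) = 500*v)
1/G((x(-5)*m)*2) = 1/(500*(((3/(2*(-1 + 4*(-5))))*3)*2)) = 1/(500*(((3/(2*(-1 - 20)))*3)*2)) = 1/(500*((((3/2)/(-21))*3)*2)) = 1/(500*((((3/2)*(-1/21))*3)*2)) = 1/(500*(-1/14*3*2)) = 1/(500*(-3/14*2)) = 1/(500*(-3/7)) = 1/(-1500/7) = -7/1500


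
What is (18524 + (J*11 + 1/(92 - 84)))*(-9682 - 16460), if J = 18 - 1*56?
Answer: -1893321279/4 ≈ -4.7333e+8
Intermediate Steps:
J = -38 (J = 18 - 56 = -38)
(18524 + (J*11 + 1/(92 - 84)))*(-9682 - 16460) = (18524 + (-38*11 + 1/(92 - 84)))*(-9682 - 16460) = (18524 + (-418 + 1/8))*(-26142) = (18524 - 3343/8)*(-26142) = (144849/8)*(-26142) = -1893321279/4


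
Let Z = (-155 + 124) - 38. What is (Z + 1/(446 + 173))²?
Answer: 1824144100/383161 ≈ 4760.8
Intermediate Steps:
Z = -69 (Z = -31 - 38 = -69)
(Z + 1/(446 + 173))² = (-69 + 1/(446 + 173))² = (-69 + 1/619)² = (-42710/619)² = 1824144100/383161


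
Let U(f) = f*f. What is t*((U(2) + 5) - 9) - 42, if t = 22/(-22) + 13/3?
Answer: -42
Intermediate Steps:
U(f) = f²
t = 10/3 (t = 22*(-1/22) + 13*(⅓) = -1 + 13/3 = 10/3 ≈ 3.3333)
t*((U(2) + 5) - 9) - 42 = 10*((2² + 5) - 9)/3 - 42 = 10*((4 + 5) - 9)/3 - 42 = 10*(9 - 9)/3 - 42 = (10/3)*0 - 42 = 0 - 42 = -42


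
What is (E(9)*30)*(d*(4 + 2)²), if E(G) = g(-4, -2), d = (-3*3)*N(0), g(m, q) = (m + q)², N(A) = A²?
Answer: 0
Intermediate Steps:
d = 0 (d = -3*3*0² = -9*0 = 0)
E(G) = 36 (E(G) = (-4 - 2)² = (-6)² = 36)
(E(9)*30)*(d*(4 + 2)²) = (36*30)*(0*(4 + 2)²) = 1080*(0*6²) = 1080*(0*36) = 1080*0 = 0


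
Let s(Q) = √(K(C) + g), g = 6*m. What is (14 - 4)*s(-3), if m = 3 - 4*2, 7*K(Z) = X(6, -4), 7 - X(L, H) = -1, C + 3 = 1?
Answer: 10*I*√1414/7 ≈ 53.719*I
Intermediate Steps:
C = -2 (C = -3 + 1 = -2)
X(L, H) = 8 (X(L, H) = 7 - 1*(-1) = 7 + 1 = 8)
K(Z) = 8/7 (K(Z) = (⅐)*8 = 8/7)
m = -5 (m = 3 - 8 = -5)
g = -30 (g = 6*(-5) = -30)
s(Q) = I*√1414/7 (s(Q) = √(8/7 - 30) = √(-202/7) = I*√1414/7)
(14 - 4)*s(-3) = (14 - 4)*(I*√1414/7) = 10*(I*√1414/7) = 10*I*√1414/7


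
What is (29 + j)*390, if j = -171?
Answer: -55380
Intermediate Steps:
(29 + j)*390 = (29 - 171)*390 = -142*390 = -55380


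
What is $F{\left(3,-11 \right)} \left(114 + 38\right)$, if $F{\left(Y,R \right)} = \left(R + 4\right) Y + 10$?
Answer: $-1672$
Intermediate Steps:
$F{\left(Y,R \right)} = 10 + Y \left(4 + R\right)$ ($F{\left(Y,R \right)} = \left(4 + R\right) Y + 10 = Y \left(4 + R\right) + 10 = 10 + Y \left(4 + R\right)$)
$F{\left(3,-11 \right)} \left(114 + 38\right) = \left(10 + 4 \cdot 3 - 33\right) \left(114 + 38\right) = \left(10 + 12 - 33\right) 152 = \left(-11\right) 152 = -1672$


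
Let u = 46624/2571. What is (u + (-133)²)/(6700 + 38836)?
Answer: 45525043/117073056 ≈ 0.38886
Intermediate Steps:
u = 46624/2571 (u = 46624*(1/2571) = 46624/2571 ≈ 18.135)
(u + (-133)²)/(6700 + 38836) = (46624/2571 + (-133)²)/(6700 + 38836) = (46624/2571 + 17689)/45536 = (45525043/2571)*(1/45536) = 45525043/117073056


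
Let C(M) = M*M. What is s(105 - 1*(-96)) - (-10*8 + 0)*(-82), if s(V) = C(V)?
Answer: 33841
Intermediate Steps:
C(M) = M²
s(V) = V²
s(105 - 1*(-96)) - (-10*8 + 0)*(-82) = (105 - 1*(-96))² - (-10*8 + 0)*(-82) = (105 + 96)² - (-80 + 0)*(-82) = 201² - (-80)*(-82) = 40401 - 1*6560 = 40401 - 6560 = 33841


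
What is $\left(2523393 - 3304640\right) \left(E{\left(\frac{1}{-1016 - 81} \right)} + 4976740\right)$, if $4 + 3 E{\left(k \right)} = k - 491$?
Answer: $- \frac{12795191744400028}{3291} \approx -3.8879 \cdot 10^{12}$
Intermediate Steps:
$E{\left(k \right)} = -165 + \frac{k}{3}$ ($E{\left(k \right)} = - \frac{4}{3} + \frac{k - 491}{3} = - \frac{4}{3} + \frac{-491 + k}{3} = - \frac{4}{3} + \left(- \frac{491}{3} + \frac{k}{3}\right) = -165 + \frac{k}{3}$)
$\left(2523393 - 3304640\right) \left(E{\left(\frac{1}{-1016 - 81} \right)} + 4976740\right) = \left(2523393 - 3304640\right) \left(\left(-165 + \frac{1}{3 \left(-1016 - 81\right)}\right) + 4976740\right) = - 781247 \left(\left(-165 + \frac{1}{3 \left(-1097\right)}\right) + 4976740\right) = - 781247 \left(\left(-165 + \frac{1}{3} \left(- \frac{1}{1097}\right)\right) + 4976740\right) = - 781247 \left(\left(-165 - \frac{1}{3291}\right) + 4976740\right) = - 781247 \left(- \frac{543016}{3291} + 4976740\right) = \left(-781247\right) \frac{16377908324}{3291} = - \frac{12795191744400028}{3291}$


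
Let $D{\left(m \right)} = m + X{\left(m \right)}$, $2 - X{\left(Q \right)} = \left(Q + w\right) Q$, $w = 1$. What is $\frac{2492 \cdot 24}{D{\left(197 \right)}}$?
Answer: $- \frac{59808}{38807} \approx -1.5412$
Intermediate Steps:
$X{\left(Q \right)} = 2 - Q \left(1 + Q\right)$ ($X{\left(Q \right)} = 2 - \left(Q + 1\right) Q = 2 - \left(1 + Q\right) Q = 2 - Q \left(1 + Q\right)$)
$D{\left(m \right)} = 2 - m^{2}$ ($D{\left(m \right)} = m - \left(-2 + m + m^{2}\right) = 2 - m^{2}$)
$\frac{2492 \cdot 24}{D{\left(197 \right)}} = \frac{2492 \cdot 24}{2 - 197^{2}} = \frac{59808}{2 - 38809} = \frac{59808}{-38807} = 59808 \left(- \frac{1}{38807}\right) = - \frac{59808}{38807}$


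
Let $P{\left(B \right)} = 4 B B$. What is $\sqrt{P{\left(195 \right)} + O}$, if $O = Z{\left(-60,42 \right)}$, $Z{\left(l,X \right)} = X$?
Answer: $\sqrt{152142} \approx 390.05$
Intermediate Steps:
$P{\left(B \right)} = 4 B^{2}$
$O = 42$
$\sqrt{P{\left(195 \right)} + O} = \sqrt{4 \cdot 195^{2} + 42} = \sqrt{4 \cdot 38025 + 42} = \sqrt{152100 + 42} = \sqrt{152142}$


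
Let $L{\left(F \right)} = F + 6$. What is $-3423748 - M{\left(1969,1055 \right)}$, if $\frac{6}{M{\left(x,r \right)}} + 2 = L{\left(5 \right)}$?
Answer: $- \frac{10271246}{3} \approx -3.4237 \cdot 10^{6}$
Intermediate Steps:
$L{\left(F \right)} = 6 + F$
$M{\left(x,r \right)} = \frac{2}{3}$ ($M{\left(x,r \right)} = \frac{6}{-2 + \left(6 + 5\right)} = \frac{6}{-2 + 11} = \frac{6}{9} = 6 \cdot \frac{1}{9} = \frac{2}{3}$)
$-3423748 - M{\left(1969,1055 \right)} = -3423748 - \frac{2}{3} = - \frac{10271246}{3}$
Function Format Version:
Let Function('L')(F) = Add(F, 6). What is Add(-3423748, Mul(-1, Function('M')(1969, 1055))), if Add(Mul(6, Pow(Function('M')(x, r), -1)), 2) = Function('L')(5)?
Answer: Rational(-10271246, 3) ≈ -3.4237e+6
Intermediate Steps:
Function('L')(F) = Add(6, F)
Function('M')(x, r) = Rational(2, 3) (Function('M')(x, r) = Mul(6, Pow(Add(-2, Add(6, 5)), -1)) = Mul(6, Pow(Add(-2, 11), -1)) = Mul(6, Pow(9, -1)) = Mul(6, Rational(1, 9)) = Rational(2, 3))
Add(-3423748, Mul(-1, Function('M')(1969, 1055))) = Add(-3423748, Mul(-1, Rational(2, 3))) = Add(-3423748, Rational(-2, 3)) = Rational(-10271246, 3)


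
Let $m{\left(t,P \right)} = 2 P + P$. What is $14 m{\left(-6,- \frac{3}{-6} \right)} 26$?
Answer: $546$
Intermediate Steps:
$m{\left(t,P \right)} = 3 P$
$14 m{\left(-6,- \frac{3}{-6} \right)} 26 = 14 \cdot 3 \left(- \frac{3}{-6}\right) 26 = 14 \cdot 3 \left(\left(-3\right) \left(- \frac{1}{6}\right)\right) 26 = 14 \cdot 3 \cdot \frac{1}{2} \cdot 26 = 14 \cdot \frac{3}{2} \cdot 26 = 21 \cdot 26 = 546$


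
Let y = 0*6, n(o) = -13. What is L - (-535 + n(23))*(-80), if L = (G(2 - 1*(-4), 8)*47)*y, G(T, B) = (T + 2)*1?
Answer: -43840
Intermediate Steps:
G(T, B) = 2 + T (G(T, B) = (2 + T)*1 = 2 + T)
y = 0
L = 0 (L = ((2 + (2 - 1*(-4)))*47)*0 = ((2 + (2 + 4))*47)*0 = ((2 + 6)*47)*0 = (8*47)*0 = 376*0 = 0)
L - (-535 + n(23))*(-80) = 0 - (-535 - 13)*(-80) = 0 - (-548)*(-80) = 0 - 1*43840 = 0 - 43840 = -43840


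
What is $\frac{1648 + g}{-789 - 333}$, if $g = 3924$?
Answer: $- \frac{2786}{561} \approx -4.9661$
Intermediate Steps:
$\frac{1648 + g}{-789 - 333} = \frac{1648 + 3924}{-789 - 333} = \frac{5572}{-1122} = 5572 \left(- \frac{1}{1122}\right) = - \frac{2786}{561}$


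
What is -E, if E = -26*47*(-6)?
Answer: -7332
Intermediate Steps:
E = 7332 (E = -1222*(-6) = 7332)
-E = -1*7332 = -7332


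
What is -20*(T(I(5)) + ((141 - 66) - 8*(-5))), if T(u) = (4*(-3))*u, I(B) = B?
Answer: -1100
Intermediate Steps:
T(u) = -12*u
-20*(T(I(5)) + ((141 - 66) - 8*(-5))) = -20*(-12*5 + ((141 - 66) - 8*(-5))) = -20*(-60 + (75 + 40)) = -20*(-60 + 115) = -20*55 = -1100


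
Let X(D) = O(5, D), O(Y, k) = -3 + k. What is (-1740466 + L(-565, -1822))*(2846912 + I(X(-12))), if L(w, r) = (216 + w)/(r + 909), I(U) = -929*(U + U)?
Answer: -4568158276541238/913 ≈ -5.0035e+12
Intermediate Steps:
X(D) = -3 + D
I(U) = -1858*U
L(w, r) = (216 + w)/(909 + r)
(-1740466 + L(-565, -1822))*(2846912 + I(X(-12))) = (-1740466 + (216 - 565)/(909 - 1822))*(2846912 - 1858*(-3 - 12)) = (-1740466 - 349/(-913))*(2846912 - 1858*(-15)) = (-1740466 - 1/913*(-349))*(2846912 + 27870) = (-1740466 + 349/913)*2874782 = -1589045109/913*2874782 = -4568158276541238/913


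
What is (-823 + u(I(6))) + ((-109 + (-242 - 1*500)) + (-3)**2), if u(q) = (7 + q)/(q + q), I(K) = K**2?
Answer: -119837/72 ≈ -1664.4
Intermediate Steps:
u(q) = (7 + q)/(2*q) (u(q) = (7 + q)/((2*q)) = (7 + q)*(1/(2*q)) = (7 + q)/(2*q))
(-823 + u(I(6))) + ((-109 + (-242 - 1*500)) + (-3)**2) = (-823 + (7 + 6**2)/(2*(6**2))) + ((-109 + (-242 - 1*500)) + (-3)**2) = (-823 + (1/2)*(7 + 36)/36) + ((-109 + (-242 - 500)) + 9) = (-823 + (1/2)*(1/36)*43) + ((-109 - 742) + 9) = (-823 + 43/72) + (-851 + 9) = -59213/72 - 842 = -119837/72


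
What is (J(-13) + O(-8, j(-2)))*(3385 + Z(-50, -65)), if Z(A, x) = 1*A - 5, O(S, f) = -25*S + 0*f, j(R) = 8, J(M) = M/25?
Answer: 3321342/5 ≈ 6.6427e+5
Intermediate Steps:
J(M) = M/25 (J(M) = M*(1/25) = M/25)
O(S, f) = -25*S (O(S, f) = -25*S + 0 = -25*S)
Z(A, x) = -5 + A (Z(A, x) = A - 5 = -5 + A)
(J(-13) + O(-8, j(-2)))*(3385 + Z(-50, -65)) = ((1/25)*(-13) - 25*(-8))*(3385 + (-5 - 50)) = (-13/25 + 200)*(3385 - 55) = (4987/25)*3330 = 3321342/5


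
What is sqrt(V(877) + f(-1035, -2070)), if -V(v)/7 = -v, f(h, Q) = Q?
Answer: sqrt(4069) ≈ 63.789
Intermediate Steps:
V(v) = 7*v (V(v) = -(-7)*v = 7*v)
sqrt(V(877) + f(-1035, -2070)) = sqrt(7*877 - 2070) = sqrt(6139 - 2070) = sqrt(4069)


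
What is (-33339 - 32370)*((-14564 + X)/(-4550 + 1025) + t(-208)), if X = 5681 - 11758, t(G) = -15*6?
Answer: 6496626927/1175 ≈ 5.5290e+6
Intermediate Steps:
t(G) = -90
X = -6077
(-33339 - 32370)*((-14564 + X)/(-4550 + 1025) + t(-208)) = (-33339 - 32370)*((-14564 - 6077)/(-4550 + 1025) - 90) = -65709*(-20641/(-3525) - 90) = -65709*(-20641*(-1/3525) - 90) = -65709*(20641/3525 - 90) = -65709*(-296609/3525) = 6496626927/1175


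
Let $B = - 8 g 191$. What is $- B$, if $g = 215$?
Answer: $328520$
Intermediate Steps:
$B = -328520$ ($B = \left(-8\right) 215 \cdot 191 = \left(-1720\right) 191 = -328520$)
$- B = \left(-1\right) \left(-328520\right) = 328520$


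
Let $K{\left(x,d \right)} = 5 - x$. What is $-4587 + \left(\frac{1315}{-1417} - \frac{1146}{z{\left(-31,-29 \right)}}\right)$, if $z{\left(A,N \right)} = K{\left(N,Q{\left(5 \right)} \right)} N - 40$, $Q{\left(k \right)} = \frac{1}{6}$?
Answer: $- \frac{1111416427}{242307} \approx -4586.8$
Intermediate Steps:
$Q{\left(k \right)} = \frac{1}{6}$
$z{\left(A,N \right)} = -40 + N \left(5 - N\right)$ ($z{\left(A,N \right)} = \left(5 - N\right) N - 40 = N \left(5 - N\right) - 40 = -40 + N \left(5 - N\right)$)
$-4587 + \left(\frac{1315}{-1417} - \frac{1146}{z{\left(-31,-29 \right)}}\right) = -4587 - \left(\frac{1315}{1417} + \frac{1146}{-40 - - 29 \left(-5 - 29\right)}\right) = -4587 - \left(\frac{1315}{1417} + \frac{1146}{-40 - \left(-29\right) \left(-34\right)}\right) = -4587 - \left(\frac{1315}{1417} + \frac{1146}{-40 - 986}\right) = -4587 - \left(\frac{1315}{1417} + \frac{1146}{-1026}\right) = -4587 - - \frac{45782}{242307} = -4587 + \left(- \frac{1315}{1417} + \frac{191}{171}\right) = -4587 + \frac{45782}{242307} = - \frac{1111416427}{242307}$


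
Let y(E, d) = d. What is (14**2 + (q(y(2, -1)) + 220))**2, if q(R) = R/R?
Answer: 173889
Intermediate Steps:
q(R) = 1
(14**2 + (q(y(2, -1)) + 220))**2 = (14**2 + (1 + 220))**2 = (196 + 221)**2 = 417**2 = 173889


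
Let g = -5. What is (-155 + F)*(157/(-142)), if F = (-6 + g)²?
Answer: 2669/71 ≈ 37.592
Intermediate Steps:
F = 121 (F = (-6 - 5)² = (-11)² = 121)
(-155 + F)*(157/(-142)) = (-155 + 121)*(157/(-142)) = -5338*(-1)/142 = -34*(-157/142) = 2669/71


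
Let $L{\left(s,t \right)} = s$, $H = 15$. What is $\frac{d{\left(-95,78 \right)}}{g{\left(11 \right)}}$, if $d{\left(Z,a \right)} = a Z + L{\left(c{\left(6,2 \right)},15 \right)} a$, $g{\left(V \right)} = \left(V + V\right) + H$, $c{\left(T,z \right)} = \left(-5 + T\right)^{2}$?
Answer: $- \frac{7332}{37} \approx -198.16$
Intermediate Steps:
$g{\left(V \right)} = 15 + 2 V$ ($g{\left(V \right)} = \left(V + V\right) + 15 = 2 V + 15 = 15 + 2 V$)
$d{\left(Z,a \right)} = a + Z a$ ($d{\left(Z,a \right)} = a Z + \left(-5 + 6\right)^{2} a = Z a + 1^{2} a = Z a + 1 a = Z a + a = a + Z a$)
$\frac{d{\left(-95,78 \right)}}{g{\left(11 \right)}} = \frac{78 \left(1 - 95\right)}{15 + 2 \cdot 11} = \frac{78 \left(-94\right)}{15 + 22} = - \frac{7332}{37}$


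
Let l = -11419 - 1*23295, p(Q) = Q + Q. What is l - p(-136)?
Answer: -34442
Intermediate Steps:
p(Q) = 2*Q
l = -34714 (l = -11419 - 23295 = -34714)
l - p(-136) = -34714 - 2*(-136) = -34714 - 1*(-272) = -34714 + 272 = -34442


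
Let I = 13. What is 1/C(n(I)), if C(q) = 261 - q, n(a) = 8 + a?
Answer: 1/240 ≈ 0.0041667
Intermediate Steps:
1/C(n(I)) = 1/(261 - (8 + 13)) = 1/(261 - 1*21) = 1/(261 - 21) = 1/240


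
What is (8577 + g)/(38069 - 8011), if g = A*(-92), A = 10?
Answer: 403/1582 ≈ 0.25474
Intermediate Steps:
g = -920 (g = 10*(-92) = -920)
(8577 + g)/(38069 - 8011) = (8577 - 920)/(38069 - 8011) = 7657/30058 = 7657*(1/30058) = 403/1582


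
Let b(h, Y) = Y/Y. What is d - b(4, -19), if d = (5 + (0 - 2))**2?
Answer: 8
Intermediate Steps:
b(h, Y) = 1
d = 9 (d = (5 - 2)**2 = 3**2 = 9)
d - b(4, -19) = 9 - 1*1 = 9 - 1 = 8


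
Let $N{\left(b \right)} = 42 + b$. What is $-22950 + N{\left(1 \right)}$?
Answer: $-22907$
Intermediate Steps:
$-22950 + N{\left(1 \right)} = -22950 + \left(42 + 1\right) = -22950 + 43 = -22907$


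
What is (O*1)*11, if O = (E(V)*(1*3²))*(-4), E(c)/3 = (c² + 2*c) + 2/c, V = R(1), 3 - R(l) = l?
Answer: -10692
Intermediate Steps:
R(l) = 3 - l
V = 2 (V = 3 - 1*1 = 3 - 1 = 2)
E(c) = 3*c² + 6*c + 6/c (E(c) = 3*((c² + 2*c) + 2/c) = 3*(c² + 2*c + 2/c) = 3*c² + 6*c + 6/c)
O = -972 (O = ((3*(2 + 2²*(2 + 2))/2)*(1*3²))*(-4) = ((3*(½)*(2 + 4*4))*(1*9))*(-4) = ((3*(½)*(2 + 16))*9)*(-4) = ((3*(½)*18)*9)*(-4) = (27*9)*(-4) = 243*(-4) = -972)
(O*1)*11 = -972*1*11 = -972*11 = -10692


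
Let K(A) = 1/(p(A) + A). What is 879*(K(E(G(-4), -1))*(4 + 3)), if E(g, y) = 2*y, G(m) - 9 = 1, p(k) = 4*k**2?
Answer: 879/2 ≈ 439.50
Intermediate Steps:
G(m) = 10 (G(m) = 9 + 1 = 10)
K(A) = 1/(A + 4*A**2) (K(A) = 1/(4*A**2 + A) = 1/(A + 4*A**2))
879*(K(E(G(-4), -1))*(4 + 3)) = 879*((1/(((2*(-1)))*(1 + 4*(2*(-1)))))*(4 + 3)) = 879*((1/((-2)*(1 + 4*(-2))))*7) = 879*(-1/(2*(1 - 8))*7) = 879*(-1/2/(-7)*7) = 879*(-1/2*(-1/7)*7) = 879*((1/14)*7) = 879*(1/2) = 879/2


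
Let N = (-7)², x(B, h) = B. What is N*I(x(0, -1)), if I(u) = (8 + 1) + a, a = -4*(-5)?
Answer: 1421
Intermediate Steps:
a = 20
I(u) = 29 (I(u) = (8 + 1) + 20 = 9 + 20 = 29)
N = 49
N*I(x(0, -1)) = 49*29 = 1421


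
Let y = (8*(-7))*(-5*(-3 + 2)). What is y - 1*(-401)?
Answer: 121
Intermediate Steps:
y = -280 (y = -(-280)*(-1) = -56*5 = -280)
y - 1*(-401) = -280 - 1*(-401) = -280 + 401 = 121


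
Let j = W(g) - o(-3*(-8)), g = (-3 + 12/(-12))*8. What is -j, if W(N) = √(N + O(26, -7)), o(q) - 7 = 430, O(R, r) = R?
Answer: 437 - I*√6 ≈ 437.0 - 2.4495*I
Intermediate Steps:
o(q) = 437 (o(q) = 7 + 430 = 437)
g = -32 (g = (-3 + 12*(-1/12))*8 = (-3 - 1)*8 = -4*8 = -32)
W(N) = √(26 + N) (W(N) = √(N + 26) = √(26 + N))
j = -437 + I*√6 (j = √(26 - 32) - 1*437 = √(-6) - 437 = I*√6 - 437 = -437 + I*√6 ≈ -437.0 + 2.4495*I)
-j = -(-437 + I*√6) = 437 - I*√6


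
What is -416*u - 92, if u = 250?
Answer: -104092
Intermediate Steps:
-416*u - 92 = -416*250 - 92 = -104000 - 92 = -104092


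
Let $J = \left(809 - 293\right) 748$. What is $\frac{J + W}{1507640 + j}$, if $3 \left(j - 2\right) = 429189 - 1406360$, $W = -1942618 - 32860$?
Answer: $- \frac{953706}{709151} \approx -1.3449$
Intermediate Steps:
$J = 385968$ ($J = 516 \cdot 748 = 385968$)
$W = -1975478$ ($W = -1942618 - 32860 = -1975478$)
$j = - \frac{977165}{3}$ ($j = 2 + \frac{429189 - 1406360}{3} = 2 + \frac{1}{3} \left(-977171\right) = 2 - \frac{977171}{3} = - \frac{977165}{3} \approx -3.2572 \cdot 10^{5}$)
$\frac{J + W}{1507640 + j} = \frac{385968 - 1975478}{1507640 - \frac{977165}{3}} = - \frac{1589510}{\frac{3545755}{3}} = \left(-1589510\right) \frac{3}{3545755} = - \frac{953706}{709151}$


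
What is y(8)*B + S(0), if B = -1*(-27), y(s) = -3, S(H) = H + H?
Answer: -81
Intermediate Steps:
S(H) = 2*H
B = 27
y(8)*B + S(0) = -3*27 + 2*0 = -81 + 0 = -81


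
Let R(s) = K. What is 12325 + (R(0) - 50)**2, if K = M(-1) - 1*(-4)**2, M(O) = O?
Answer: 16814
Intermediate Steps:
K = -17 (K = -1 - 1*(-4)**2 = -1 - 1*16 = -1 - 16 = -17)
R(s) = -17
12325 + (R(0) - 50)**2 = 12325 + (-17 - 50)**2 = 12325 + (-67)**2 = 12325 + 4489 = 16814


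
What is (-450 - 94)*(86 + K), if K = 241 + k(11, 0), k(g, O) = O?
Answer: -177888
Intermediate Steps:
K = 241 (K = 241 + 0 = 241)
(-450 - 94)*(86 + K) = (-450 - 94)*(86 + 241) = -544*327 = -177888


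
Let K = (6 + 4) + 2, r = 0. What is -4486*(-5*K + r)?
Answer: 269160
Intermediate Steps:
K = 12 (K = 10 + 2 = 12)
-4486*(-5*K + r) = -4486*(-5*12 + 0) = -4486*(-60 + 0) = -4486*(-60) = 269160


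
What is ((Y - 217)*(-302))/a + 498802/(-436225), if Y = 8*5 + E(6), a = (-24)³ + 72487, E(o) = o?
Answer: -6733690276/25590267175 ≈ -0.26313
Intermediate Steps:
a = 58663 (a = -13824 + 72487 = 58663)
Y = 46 (Y = 8*5 + 6 = 40 + 6 = 46)
((Y - 217)*(-302))/a + 498802/(-436225) = ((46 - 217)*(-302))/58663 + 498802/(-436225) = -171*(-302)*(1/58663) + 498802*(-1/436225) = 51642*(1/58663) - 498802/436225 = 51642/58663 - 498802/436225 = -6733690276/25590267175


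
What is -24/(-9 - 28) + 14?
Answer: 542/37 ≈ 14.649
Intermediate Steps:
-24/(-9 - 28) + 14 = -24/(-37) + 14 = -1/37*(-24) + 14 = 24/37 + 14 = 542/37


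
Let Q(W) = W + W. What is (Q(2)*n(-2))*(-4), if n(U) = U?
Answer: 32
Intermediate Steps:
Q(W) = 2*W
(Q(2)*n(-2))*(-4) = ((2*2)*(-2))*(-4) = (4*(-2))*(-4) = -8*(-4) = 32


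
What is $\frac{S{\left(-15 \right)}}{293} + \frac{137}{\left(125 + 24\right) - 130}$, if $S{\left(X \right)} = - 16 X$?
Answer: $\frac{44701}{5567} \approx 8.0296$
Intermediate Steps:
$\frac{S{\left(-15 \right)}}{293} + \frac{137}{\left(125 + 24\right) - 130} = \frac{\left(-16\right) \left(-15\right)}{293} + \frac{137}{\left(125 + 24\right) - 130} = 240 \cdot \frac{1}{293} + \frac{137}{149 - 130} = \frac{240}{293} + \frac{137}{19} = \frac{44701}{5567}$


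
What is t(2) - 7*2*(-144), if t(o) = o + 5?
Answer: 2023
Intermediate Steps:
t(o) = 5 + o
t(2) - 7*2*(-144) = (5 + 2) - 7*2*(-144) = 7 - 14*(-144) = 7 + 2016 = 2023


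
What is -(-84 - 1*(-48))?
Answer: 36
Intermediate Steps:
-(-84 - 1*(-48)) = -(-84 + 48) = -1*(-36) = 36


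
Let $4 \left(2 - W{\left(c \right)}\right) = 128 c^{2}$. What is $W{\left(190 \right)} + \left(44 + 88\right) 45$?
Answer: $-1149258$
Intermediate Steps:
$W{\left(c \right)} = 2 - 32 c^{2}$ ($W{\left(c \right)} = 2 - \frac{128 c^{2}}{4} = 2 - 32 c^{2}$)
$W{\left(190 \right)} + \left(44 + 88\right) 45 = \left(2 - 32 \cdot 190^{2}\right) + \left(44 + 88\right) 45 = \left(2 - 1155200\right) + 132 \cdot 45 = \left(2 - 1155200\right) + 5940 = -1155198 + 5940 = -1149258$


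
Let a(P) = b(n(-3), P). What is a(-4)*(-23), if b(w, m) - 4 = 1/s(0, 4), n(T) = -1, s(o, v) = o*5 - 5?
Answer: -437/5 ≈ -87.400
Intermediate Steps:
s(o, v) = -5 + 5*o (s(o, v) = 5*o - 5 = -5 + 5*o)
b(w, m) = 19/5 (b(w, m) = 4 + 1/(-5 + 5*0) = 4 + 1/(-5 + 0) = 4 + 1/(-5) = 4 - 1/5 = 19/5)
a(P) = 19/5
a(-4)*(-23) = (19/5)*(-23) = -437/5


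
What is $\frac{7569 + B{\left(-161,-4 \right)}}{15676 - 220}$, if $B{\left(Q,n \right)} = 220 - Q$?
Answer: $\frac{1325}{2576} \approx 0.51436$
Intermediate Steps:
$\frac{7569 + B{\left(-161,-4 \right)}}{15676 - 220} = \frac{7569 + \left(220 - -161\right)}{15676 - 220} = \frac{7569 + \left(220 + 161\right)}{15456} = \left(7569 + 381\right) \frac{1}{15456} = 7950 \cdot \frac{1}{15456} = \frac{1325}{2576}$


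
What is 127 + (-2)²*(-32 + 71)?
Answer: 283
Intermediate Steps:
127 + (-2)²*(-32 + 71) = 127 + 4*39 = 127 + 156 = 283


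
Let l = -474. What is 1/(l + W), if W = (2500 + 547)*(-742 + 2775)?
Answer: 1/6194077 ≈ 1.6144e-7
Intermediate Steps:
W = 6194551 (W = 3047*2033 = 6194551)
1/(l + W) = 1/(-474 + 6194551) = 1/6194077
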